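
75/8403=25/2801 = 0.01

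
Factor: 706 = 2^1 *353^1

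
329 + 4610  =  4939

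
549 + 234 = 783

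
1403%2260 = 1403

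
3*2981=8943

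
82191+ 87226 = 169417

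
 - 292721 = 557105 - 849826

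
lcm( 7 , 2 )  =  14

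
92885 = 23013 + 69872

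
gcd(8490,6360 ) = 30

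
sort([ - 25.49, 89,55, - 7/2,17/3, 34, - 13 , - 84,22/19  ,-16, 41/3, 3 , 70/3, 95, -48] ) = [ - 84, - 48, - 25.49, - 16, - 13, - 7/2, 22/19,3,17/3,41/3, 70/3,34, 55,  89,95] 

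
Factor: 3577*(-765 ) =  - 2736405 =-3^2*5^1*7^2*17^1 *73^1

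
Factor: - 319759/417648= - 2^( - 4) * 3^( - 1) * 7^( - 1)*41^1 * 113^( - 1) * 709^1 = - 29069/37968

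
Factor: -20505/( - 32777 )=3^1*5^1 *73^ ( - 1 ) * 449^(-1 )*1367^1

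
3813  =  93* 41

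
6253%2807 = 639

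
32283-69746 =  - 37463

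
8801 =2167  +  6634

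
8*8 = 64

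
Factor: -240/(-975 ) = 2^4*5^(- 1 )*13^( - 1 ) = 16/65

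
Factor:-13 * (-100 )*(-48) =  - 62400=- 2^6*3^1*5^2*13^1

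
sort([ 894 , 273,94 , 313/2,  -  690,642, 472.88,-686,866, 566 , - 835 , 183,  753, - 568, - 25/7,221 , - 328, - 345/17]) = [-835,-690 ,-686, - 568,  -  328,  -  345/17, -25/7, 94,  313/2, 183,221, 273,472.88 , 566,642,753,866,894 ] 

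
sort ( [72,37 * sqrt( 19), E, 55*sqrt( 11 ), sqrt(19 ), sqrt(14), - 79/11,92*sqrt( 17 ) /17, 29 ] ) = [ - 79/11, E , sqrt( 14), sqrt( 19), 92*sqrt(17)/17,29, 72,37 * sqrt( 19), 55*sqrt(11 ) ] 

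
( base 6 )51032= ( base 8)15074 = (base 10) 6716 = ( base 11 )5056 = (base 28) 8FO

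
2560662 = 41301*62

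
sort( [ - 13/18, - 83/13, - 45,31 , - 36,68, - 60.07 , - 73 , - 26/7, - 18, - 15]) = [ - 73  , - 60.07, -45, - 36, - 18, - 15, - 83/13,-26/7, - 13/18,31,68]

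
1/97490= 1/97490 = 0.00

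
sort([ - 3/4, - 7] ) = [ - 7, -3/4]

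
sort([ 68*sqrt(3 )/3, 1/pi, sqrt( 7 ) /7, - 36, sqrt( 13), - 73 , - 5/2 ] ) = [ - 73, - 36, - 5/2, 1/pi, sqrt( 7)/7, sqrt( 13),68 * sqrt(3 ) /3]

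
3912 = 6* 652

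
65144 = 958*68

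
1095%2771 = 1095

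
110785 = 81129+29656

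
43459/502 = 43459/502 = 86.57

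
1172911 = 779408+393503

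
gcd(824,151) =1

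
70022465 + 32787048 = 102809513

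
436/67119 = 436/67119=0.01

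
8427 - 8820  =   - 393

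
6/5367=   2/1789  =  0.00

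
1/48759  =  1/48759= 0.00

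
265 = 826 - 561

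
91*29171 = 2654561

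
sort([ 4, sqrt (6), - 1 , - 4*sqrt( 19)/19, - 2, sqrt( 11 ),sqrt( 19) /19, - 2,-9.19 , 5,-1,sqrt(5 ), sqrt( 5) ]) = [ - 9.19 , - 2 , - 2, - 1, - 1, - 4*sqrt( 19) /19, sqrt( 19)/19,  sqrt(5) , sqrt(5),sqrt( 6), sqrt(11), 4, 5] 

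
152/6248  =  19/781= 0.02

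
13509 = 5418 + 8091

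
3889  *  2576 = 10018064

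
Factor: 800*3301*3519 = 9292975200 = 2^5*3^2*5^2*17^1*23^1*3301^1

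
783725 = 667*1175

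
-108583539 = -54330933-54252606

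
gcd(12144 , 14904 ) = 552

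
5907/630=9+79/210 = 9.38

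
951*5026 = 4779726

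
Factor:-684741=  - 3^1*19^1 * 41^1 * 293^1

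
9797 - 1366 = 8431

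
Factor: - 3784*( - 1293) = 2^3*3^1*11^1*43^1*431^1 = 4892712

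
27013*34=918442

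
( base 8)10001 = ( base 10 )4097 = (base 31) 485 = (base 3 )12121202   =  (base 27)5gk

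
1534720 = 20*76736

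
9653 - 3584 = 6069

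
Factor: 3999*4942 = 2^1*3^1 * 7^1 * 31^1 *43^1*353^1 = 19763058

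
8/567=8/567 = 0.01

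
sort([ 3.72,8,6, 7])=[ 3.72,  6 , 7,8]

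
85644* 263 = 22524372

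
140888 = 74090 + 66798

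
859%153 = 94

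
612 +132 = 744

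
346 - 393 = - 47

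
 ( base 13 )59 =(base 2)1001010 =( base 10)74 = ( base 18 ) 42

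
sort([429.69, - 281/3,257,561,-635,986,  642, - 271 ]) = [ - 635, - 271, - 281/3, 257,429.69,561, 642,986] 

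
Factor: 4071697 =7^1*719^1*809^1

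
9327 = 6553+2774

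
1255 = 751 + 504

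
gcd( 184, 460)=92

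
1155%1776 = 1155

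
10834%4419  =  1996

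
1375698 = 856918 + 518780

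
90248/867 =104  +  80/867 = 104.09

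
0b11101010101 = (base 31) 1TH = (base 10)1877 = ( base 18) 5e5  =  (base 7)5321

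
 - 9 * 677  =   - 6093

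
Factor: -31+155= 124 = 2^2*31^1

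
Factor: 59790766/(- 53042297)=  - 2^1*11^( - 1 )*1123^1*3803^1*688861^(-1 )  =  -8541538/7577471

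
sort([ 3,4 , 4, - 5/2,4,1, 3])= [ - 5/2,1,3,3,  4, 4, 4]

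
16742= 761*22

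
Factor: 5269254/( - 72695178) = - 878209/12115863  =  - 3^(  -  2 ) * 19^( - 1)*23^1*38183^1*70853^( - 1) 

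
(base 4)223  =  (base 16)2b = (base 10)43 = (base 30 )1d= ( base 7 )61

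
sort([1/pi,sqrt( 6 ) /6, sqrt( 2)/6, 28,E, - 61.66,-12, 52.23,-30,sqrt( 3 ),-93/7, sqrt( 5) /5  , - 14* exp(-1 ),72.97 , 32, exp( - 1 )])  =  [ - 61.66,-30,-93/7, - 12, - 14*exp( - 1 ), sqrt( 2)/6,1/pi , exp( - 1 ), sqrt( 6 )/6, sqrt( 5)/5, sqrt( 3), E, 28,32, 52.23, 72.97]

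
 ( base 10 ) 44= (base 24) 1k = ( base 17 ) 2A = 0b101100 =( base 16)2c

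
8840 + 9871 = 18711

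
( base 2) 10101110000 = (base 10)1392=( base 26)21e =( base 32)1BG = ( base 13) 831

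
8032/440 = 18 + 14/55 =18.25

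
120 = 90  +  30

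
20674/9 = 2297 + 1/9  =  2297.11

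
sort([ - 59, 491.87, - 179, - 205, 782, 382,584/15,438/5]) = [  -  205,-179,  -  59, 584/15,438/5, 382,491.87, 782]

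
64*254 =16256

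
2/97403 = 2/97403 =0.00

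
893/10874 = 893/10874= 0.08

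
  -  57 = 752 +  - 809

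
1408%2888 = 1408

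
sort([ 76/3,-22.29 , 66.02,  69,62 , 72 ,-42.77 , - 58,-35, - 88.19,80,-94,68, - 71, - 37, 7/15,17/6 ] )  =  [-94,-88.19 , - 71,-58 , - 42.77, - 37,-35,  -  22.29 , 7/15, 17/6,76/3,  62 , 66.02 , 68, 69,72, 80]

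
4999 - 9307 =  - 4308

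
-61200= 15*( -4080 ) 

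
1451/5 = 1451/5 = 290.20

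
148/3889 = 148/3889 = 0.04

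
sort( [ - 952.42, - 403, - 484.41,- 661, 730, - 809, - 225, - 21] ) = [ - 952.42,-809, - 661, - 484.41, - 403,-225,- 21,730 ] 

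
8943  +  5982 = 14925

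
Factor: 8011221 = 3^1*29^1 * 92083^1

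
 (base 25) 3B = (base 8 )126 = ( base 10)86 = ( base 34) 2I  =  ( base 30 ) 2q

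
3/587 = 3/587=0.01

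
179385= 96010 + 83375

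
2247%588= 483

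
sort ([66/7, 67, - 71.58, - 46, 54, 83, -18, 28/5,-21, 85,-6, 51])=[-71.58,- 46 ,-21, - 18,-6,28/5, 66/7,  51,  54,  67,  83,85 ]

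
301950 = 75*4026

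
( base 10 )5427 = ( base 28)6pn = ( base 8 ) 12463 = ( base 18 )GD9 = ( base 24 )9A3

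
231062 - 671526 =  - 440464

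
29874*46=1374204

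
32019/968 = 33 + 75/968 = 33.08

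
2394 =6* 399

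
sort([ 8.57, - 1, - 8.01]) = [ -8.01,- 1,8.57]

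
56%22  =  12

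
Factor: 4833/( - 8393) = -3^3*7^( - 1) * 11^( - 1)*109^( - 1) * 179^1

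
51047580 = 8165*6252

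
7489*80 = 599120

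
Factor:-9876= - 2^2 * 3^1*823^1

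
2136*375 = 801000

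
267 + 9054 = 9321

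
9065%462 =287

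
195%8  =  3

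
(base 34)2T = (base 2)1100001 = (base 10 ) 97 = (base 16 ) 61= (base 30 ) 37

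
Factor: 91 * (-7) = -7^2 * 13^1 = -  637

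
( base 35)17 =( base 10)42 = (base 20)22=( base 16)2a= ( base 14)30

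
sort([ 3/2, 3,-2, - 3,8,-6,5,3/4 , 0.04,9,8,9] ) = [ - 6, - 3, - 2,0.04 , 3/4, 3/2,3, 5,8, 8,  9,9 ] 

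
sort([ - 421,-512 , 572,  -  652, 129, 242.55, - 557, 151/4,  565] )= [ - 652 ,-557, - 512, - 421, 151/4,129,242.55, 565, 572] 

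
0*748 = 0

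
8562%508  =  434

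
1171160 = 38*30820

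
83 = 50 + 33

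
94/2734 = 47/1367 = 0.03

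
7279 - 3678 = 3601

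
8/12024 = 1/1503 = 0.00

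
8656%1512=1096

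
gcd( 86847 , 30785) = 1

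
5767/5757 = 5767/5757 = 1.00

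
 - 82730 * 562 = -46494260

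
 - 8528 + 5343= - 3185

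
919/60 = 919/60   =  15.32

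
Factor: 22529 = 13^1*1733^1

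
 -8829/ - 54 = 163 + 1/2 = 163.50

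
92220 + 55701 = 147921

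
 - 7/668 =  - 7/668 = - 0.01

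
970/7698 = 485/3849= 0.13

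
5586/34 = 164 + 5/17 = 164.29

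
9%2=1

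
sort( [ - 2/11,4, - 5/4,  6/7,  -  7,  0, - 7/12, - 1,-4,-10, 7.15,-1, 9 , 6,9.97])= [ - 10, - 7, -4, - 5/4, - 1 ,-1,  -  7/12, - 2/11, 0,6/7,  4,6,  7.15, 9,  9.97] 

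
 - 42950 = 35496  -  78446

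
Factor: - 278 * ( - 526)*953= 139355284 = 2^2*139^1 * 263^1*953^1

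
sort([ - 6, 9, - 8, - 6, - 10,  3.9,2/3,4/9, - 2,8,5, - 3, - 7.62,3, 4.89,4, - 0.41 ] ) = [ - 10, - 8,-7.62, - 6, - 6, - 3, - 2, - 0.41 , 4/9,2/3, 3,3.9,4, 4.89,5, 8 , 9]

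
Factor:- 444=  -  2^2 * 3^1*37^1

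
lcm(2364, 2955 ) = 11820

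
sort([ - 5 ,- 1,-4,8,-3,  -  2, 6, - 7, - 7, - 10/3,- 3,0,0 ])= [-7, - 7 ,- 5, - 4, - 10/3, -3, - 3, - 2, - 1, 0, 0,6, 8] 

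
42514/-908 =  -47 + 81/454 = -46.82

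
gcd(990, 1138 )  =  2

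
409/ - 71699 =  - 1 +71290/71699 = -0.01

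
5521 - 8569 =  - 3048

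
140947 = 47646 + 93301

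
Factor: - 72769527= - 3^2*8085503^1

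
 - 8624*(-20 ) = 172480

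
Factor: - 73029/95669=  - 3^1*7^( - 1)*11^1 * 79^ (- 1)*173^( - 1)*2213^1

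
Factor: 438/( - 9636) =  - 1/22=- 2^ (  -  1 )*11^( - 1)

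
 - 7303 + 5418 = -1885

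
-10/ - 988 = 5/494 =0.01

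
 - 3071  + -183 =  - 3254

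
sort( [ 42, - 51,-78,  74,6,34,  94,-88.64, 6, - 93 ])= [ - 93,-88.64,-78, - 51,6,6 , 34, 42  ,  74, 94]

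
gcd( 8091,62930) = 899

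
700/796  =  175/199 = 0.88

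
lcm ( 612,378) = 12852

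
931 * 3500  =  3258500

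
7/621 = 7/621 = 0.01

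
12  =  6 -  - 6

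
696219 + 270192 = 966411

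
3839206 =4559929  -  720723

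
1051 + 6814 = 7865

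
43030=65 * 662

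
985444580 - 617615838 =367828742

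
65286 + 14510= 79796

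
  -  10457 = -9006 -1451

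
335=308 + 27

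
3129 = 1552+1577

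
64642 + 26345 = 90987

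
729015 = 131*5565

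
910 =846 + 64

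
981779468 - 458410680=523368788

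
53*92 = 4876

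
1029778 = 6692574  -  5662796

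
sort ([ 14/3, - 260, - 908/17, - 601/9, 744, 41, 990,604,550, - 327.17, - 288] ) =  [ - 327.17 , - 288, - 260 , - 601/9, - 908/17,14/3,41, 550,604,744, 990] 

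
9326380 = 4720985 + 4605395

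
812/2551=812/2551 = 0.32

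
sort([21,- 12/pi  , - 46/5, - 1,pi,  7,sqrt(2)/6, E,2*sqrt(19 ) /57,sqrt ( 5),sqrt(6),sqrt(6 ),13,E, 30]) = [ - 46/5, - 12/pi,-1,2*sqrt( 19 )/57,sqrt(2)/6,sqrt( 5 ),sqrt( 6 ), sqrt(6), E, E, pi,  7,13,21,30]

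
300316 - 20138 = 280178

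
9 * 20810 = 187290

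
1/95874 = 1/95874  =  0.00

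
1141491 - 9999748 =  - 8858257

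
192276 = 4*48069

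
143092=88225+54867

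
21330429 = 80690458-59360029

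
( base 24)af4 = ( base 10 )6124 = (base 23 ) BD6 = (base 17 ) 1434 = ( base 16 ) 17EC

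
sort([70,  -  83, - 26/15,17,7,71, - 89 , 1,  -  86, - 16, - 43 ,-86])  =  [ - 89,  -  86, - 86, - 83,-43 ,  -  16,  -  26/15, 1, 7,17  ,  70,71]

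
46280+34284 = 80564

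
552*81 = 44712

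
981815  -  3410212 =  - 2428397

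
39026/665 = 58 +24/35 = 58.69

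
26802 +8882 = 35684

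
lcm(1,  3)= 3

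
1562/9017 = 22/127 = 0.17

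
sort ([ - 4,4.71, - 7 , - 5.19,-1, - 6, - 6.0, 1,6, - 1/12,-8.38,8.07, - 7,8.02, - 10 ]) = [ - 10, - 8.38, - 7, - 7, - 6, - 6.0,-5.19, - 4, - 1, - 1/12, 1,4.71,6,8.02,8.07] 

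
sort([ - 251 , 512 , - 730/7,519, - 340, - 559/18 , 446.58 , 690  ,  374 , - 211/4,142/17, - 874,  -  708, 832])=[ - 874,-708, - 340, - 251, - 730/7, - 211/4, -559/18 , 142/17, 374, 446.58,512, 519, 690  ,  832 ]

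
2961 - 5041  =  - 2080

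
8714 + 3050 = 11764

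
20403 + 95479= 115882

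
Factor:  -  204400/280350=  - 584/801  =  - 2^3 * 3^( - 2) * 73^1*89^ ( - 1)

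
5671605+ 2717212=8388817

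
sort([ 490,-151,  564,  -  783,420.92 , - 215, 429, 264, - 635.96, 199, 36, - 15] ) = [ - 783  , - 635.96, - 215,-151,-15,  36, 199,264, 420.92,429,490,564 ]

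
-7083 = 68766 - 75849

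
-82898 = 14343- 97241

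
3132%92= 4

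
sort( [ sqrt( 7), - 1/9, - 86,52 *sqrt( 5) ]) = [ - 86, - 1/9, sqrt(7),  52 * sqrt( 5)]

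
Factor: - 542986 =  - 2^1*83^1*3271^1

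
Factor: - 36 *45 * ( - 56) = 90720  =  2^5*3^4*5^1*7^1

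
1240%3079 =1240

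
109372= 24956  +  84416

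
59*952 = 56168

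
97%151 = 97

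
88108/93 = 947 + 37/93 = 947.40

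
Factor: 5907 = 3^1*11^1 * 179^1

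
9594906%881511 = 779796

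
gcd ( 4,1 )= 1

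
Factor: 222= 2^1*3^1 * 37^1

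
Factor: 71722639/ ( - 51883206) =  - 2^(- 1 )*3^( - 1)*47^(-1)*251^(  -  1)*733^( - 1 ) * 1523^1* 47093^1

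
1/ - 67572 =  - 1 + 67571/67572 = -0.00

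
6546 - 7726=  - 1180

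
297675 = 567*525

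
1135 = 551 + 584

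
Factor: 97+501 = 2^1*13^1*23^1 = 598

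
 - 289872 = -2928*99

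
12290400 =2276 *5400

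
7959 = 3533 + 4426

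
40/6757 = 40/6757 = 0.01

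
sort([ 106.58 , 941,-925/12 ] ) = [ - 925/12,  106.58 , 941 ]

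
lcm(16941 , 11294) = 33882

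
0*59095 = 0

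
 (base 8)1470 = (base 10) 824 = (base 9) 1115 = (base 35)nj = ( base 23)1CJ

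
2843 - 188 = 2655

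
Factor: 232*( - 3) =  - 696 = - 2^3*3^1*29^1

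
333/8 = 333/8 =41.62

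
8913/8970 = 2971/2990 = 0.99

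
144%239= 144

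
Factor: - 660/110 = -2^1*3^1 = - 6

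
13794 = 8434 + 5360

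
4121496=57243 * 72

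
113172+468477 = 581649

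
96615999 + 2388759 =99004758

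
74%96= 74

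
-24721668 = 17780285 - 42501953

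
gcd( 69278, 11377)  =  1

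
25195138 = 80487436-55292298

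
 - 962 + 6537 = 5575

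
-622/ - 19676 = 311/9838 = 0.03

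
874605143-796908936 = 77696207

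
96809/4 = 96809/4 = 24202.25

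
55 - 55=0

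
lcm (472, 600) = 35400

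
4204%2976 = 1228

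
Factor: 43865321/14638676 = 2^( - 2)*13^(-1 ) *17^1*197^(  -  1 )*1429^(-1)*2580313^1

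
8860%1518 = 1270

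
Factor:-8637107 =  - 8637107^1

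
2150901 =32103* 67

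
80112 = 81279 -1167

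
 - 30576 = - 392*78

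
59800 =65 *920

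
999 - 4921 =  - 3922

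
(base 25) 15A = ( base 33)n1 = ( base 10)760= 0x2f8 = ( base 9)1034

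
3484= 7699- 4215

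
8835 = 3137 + 5698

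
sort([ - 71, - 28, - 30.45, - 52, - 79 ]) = [ - 79, - 71, - 52, - 30.45, - 28 ] 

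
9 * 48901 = 440109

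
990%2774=990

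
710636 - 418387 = 292249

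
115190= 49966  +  65224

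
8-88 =  -  80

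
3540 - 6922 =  - 3382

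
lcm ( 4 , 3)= 12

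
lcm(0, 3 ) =0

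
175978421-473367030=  - 297388609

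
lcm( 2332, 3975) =174900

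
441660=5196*85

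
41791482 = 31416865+10374617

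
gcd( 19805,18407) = 233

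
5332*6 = 31992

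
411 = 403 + 8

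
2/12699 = 2/12699 = 0.00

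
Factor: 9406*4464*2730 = 114628288320 = 2^6*3^3*5^1 * 7^1*13^1*31^1*4703^1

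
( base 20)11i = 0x1B6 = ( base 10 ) 438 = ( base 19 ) 141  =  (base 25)hd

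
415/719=415/719 = 0.58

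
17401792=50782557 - 33380765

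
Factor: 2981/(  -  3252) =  - 11/12 = - 2^( - 2)*3^( - 1)*11^1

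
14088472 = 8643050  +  5445422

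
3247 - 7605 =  - 4358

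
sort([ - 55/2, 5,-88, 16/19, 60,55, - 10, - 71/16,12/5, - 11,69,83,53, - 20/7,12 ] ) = [ - 88,-55/2, - 11, - 10, - 71/16, - 20/7,16/19,12/5,5,12, 53,55,60, 69,83 ]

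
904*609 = 550536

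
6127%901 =721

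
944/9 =944/9=104.89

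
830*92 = 76360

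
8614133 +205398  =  8819531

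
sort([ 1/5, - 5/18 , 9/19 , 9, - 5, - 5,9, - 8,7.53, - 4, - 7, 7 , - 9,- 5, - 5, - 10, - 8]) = [-10, - 9,-8,-8, - 7, - 5 , - 5,-5 , -5, - 4, - 5/18 , 1/5, 9/19, 7, 7.53,  9, 9]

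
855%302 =251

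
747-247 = 500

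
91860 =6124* 15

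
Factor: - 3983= - 7^1*569^1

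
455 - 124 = 331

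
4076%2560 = 1516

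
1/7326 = 1/7326 = 0.00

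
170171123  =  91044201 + 79126922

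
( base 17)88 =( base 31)4K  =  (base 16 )90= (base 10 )144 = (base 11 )121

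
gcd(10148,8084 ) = 172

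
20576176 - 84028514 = - 63452338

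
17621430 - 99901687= - 82280257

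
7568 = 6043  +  1525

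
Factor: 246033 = 3^2*27337^1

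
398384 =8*49798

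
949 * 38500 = 36536500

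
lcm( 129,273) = 11739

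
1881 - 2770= - 889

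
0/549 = 0 = 0.00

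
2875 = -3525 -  -6400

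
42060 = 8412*5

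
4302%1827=648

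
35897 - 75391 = -39494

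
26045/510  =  5209/102=51.07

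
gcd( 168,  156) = 12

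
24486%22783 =1703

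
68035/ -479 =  - 68035/479 = -  142.04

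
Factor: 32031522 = 2^1* 3^2*1779529^1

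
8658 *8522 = 73783476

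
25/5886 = 25/5886= 0.00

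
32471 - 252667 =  - 220196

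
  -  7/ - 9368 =7/9368 = 0.00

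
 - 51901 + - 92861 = -144762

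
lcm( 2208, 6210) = 99360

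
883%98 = 1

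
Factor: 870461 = 870461^1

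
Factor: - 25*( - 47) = 1175 = 5^2*47^1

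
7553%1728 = 641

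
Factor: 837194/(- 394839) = - 2^1*3^( - 2)*19^(  -  1 )*2309^( - 1 )*418597^1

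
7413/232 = 31+221/232 = 31.95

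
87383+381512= 468895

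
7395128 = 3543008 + 3852120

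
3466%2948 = 518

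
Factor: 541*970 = 524770 = 2^1 * 5^1*97^1 * 541^1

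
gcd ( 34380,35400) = 60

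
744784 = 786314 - 41530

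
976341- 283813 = 692528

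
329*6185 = 2034865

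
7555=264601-257046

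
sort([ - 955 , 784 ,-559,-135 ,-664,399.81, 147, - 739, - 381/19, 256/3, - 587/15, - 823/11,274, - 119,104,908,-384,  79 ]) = [-955, - 739,-664, - 559, - 384,-135,-119,-823/11, - 587/15, - 381/19  ,  79,256/3,104, 147,274,399.81, 784,908] 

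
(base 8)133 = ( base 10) 91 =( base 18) 51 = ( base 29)34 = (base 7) 160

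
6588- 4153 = 2435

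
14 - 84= - 70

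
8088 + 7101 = 15189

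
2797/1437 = 1 + 1360/1437 = 1.95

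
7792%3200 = 1392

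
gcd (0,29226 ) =29226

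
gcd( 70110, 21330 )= 90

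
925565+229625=1155190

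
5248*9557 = 50155136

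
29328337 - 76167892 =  - 46839555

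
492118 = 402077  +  90041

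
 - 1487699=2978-1490677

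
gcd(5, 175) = 5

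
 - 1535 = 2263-3798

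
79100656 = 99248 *797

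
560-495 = 65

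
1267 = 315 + 952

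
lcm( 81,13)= 1053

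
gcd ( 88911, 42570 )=9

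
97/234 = 97/234 = 0.41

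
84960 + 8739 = 93699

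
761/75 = 10 + 11/75 = 10.15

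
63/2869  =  63/2869 =0.02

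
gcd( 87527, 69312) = 1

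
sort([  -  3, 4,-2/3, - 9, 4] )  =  [-9, -3,-2/3,4, 4]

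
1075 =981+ 94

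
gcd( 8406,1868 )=934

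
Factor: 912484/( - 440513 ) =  - 2^2*157^1*373^( - 1 )*1181^( - 1)*1453^1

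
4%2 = 0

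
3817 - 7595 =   -  3778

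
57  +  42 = 99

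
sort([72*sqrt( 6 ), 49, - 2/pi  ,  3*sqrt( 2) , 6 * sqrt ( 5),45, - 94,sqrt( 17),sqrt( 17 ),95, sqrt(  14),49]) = [-94 , - 2/pi,sqrt( 14), sqrt( 17), sqrt(17 ),3*sqrt(2) , 6*sqrt( 5),45,49,49,95, 72*sqrt( 6) ] 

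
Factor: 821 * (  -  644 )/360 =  -132181/90 = -2^( - 1 )*3^(-2)*5^ ( - 1)*7^1*23^1 * 821^1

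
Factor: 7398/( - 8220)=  - 2^( - 1)*3^2*5^ ( - 1) = - 9/10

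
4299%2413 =1886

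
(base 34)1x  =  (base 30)27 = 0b1000011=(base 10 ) 67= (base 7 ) 124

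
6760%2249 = 13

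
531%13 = 11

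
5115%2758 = 2357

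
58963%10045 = 8738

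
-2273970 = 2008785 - 4282755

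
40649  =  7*5807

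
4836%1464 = 444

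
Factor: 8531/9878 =2^ ( - 1 )*11^( - 1 )*19^1 = 19/22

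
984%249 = 237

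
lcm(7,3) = 21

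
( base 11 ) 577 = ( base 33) kt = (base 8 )1261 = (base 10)689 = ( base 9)845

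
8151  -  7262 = 889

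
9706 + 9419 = 19125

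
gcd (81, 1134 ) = 81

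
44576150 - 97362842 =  - 52786692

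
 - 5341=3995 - 9336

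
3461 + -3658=-197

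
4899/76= 4899/76 = 64.46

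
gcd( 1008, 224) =112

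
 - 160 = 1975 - 2135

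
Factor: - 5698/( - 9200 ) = 2^(-3)*5^( - 2 )*  7^1* 11^1 * 23^ ( - 1)*37^1 =2849/4600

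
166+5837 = 6003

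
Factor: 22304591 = 22304591^1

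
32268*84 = 2710512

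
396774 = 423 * 938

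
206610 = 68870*3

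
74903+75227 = 150130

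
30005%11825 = 6355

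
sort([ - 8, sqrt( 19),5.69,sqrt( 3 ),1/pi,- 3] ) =[ - 8, - 3,1/pi , sqrt(3), sqrt( 19 ),5.69]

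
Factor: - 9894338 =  - 2^1*193^1*25633^1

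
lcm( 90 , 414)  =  2070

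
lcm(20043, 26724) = 80172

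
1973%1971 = 2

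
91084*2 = 182168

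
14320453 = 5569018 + 8751435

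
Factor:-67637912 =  - 2^3 * 8454739^1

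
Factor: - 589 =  - 19^1*31^1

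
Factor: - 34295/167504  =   - 2^( - 4 )*5^1*19^1 * 29^(- 1 ) = - 95/464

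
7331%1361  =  526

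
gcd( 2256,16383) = 3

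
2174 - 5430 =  - 3256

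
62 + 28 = 90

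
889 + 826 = 1715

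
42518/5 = 42518/5 = 8503.60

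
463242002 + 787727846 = 1250969848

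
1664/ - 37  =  -45 + 1/37  =  - 44.97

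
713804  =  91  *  7844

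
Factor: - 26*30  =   - 780 = - 2^2*3^1*5^1*13^1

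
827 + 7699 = 8526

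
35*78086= 2733010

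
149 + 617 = 766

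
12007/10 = 12007/10 = 1200.70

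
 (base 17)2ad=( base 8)1371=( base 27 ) 115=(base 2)1011111001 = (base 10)761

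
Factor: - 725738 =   -  2^1*13^1*103^1*271^1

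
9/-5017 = -1 + 5008/5017 = - 0.00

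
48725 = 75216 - 26491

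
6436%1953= 577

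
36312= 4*9078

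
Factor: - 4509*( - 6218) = 28036962= 2^1*3^3*167^1 * 3109^1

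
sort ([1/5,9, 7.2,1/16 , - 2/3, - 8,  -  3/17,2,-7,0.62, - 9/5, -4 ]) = [  -  8, - 7,  -  4, - 9/5, - 2/3, - 3/17,1/16,1/5,0.62,2, 7.2,9]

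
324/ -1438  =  -162/719 = -0.23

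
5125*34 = 174250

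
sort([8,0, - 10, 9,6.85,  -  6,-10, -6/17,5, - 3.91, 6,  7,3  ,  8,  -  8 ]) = [-10, - 10, - 8, - 6, - 3.91, - 6/17 , 0,3, 5 , 6,  6.85, 7, 8,  8,9]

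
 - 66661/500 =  - 134 + 339/500 = -  133.32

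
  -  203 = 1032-1235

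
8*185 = 1480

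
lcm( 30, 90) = 90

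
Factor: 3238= 2^1*1619^1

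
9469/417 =22 + 295/417  =  22.71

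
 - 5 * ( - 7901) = 39505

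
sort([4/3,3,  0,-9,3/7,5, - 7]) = [ - 9, - 7,0,3/7,4/3,3 , 5]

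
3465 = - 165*( - 21) 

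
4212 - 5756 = -1544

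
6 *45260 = 271560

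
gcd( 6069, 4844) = 7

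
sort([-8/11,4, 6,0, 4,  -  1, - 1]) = [ - 1, -1 ,  -  8/11, 0, 4,4, 6 ]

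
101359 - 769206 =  - 667847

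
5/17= 5/17 = 0.29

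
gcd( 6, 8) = 2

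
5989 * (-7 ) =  - 41923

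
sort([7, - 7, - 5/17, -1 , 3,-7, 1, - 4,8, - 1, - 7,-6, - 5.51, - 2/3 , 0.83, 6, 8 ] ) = [ - 7, - 7, - 7, - 6, - 5.51, - 4,-1, - 1  , - 2/3, - 5/17,0.83,1,  3, 6,7,8,8]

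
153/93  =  51/31 = 1.65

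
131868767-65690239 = 66178528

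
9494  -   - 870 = 10364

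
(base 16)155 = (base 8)525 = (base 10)341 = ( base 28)c5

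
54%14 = 12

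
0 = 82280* 0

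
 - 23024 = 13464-36488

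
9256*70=647920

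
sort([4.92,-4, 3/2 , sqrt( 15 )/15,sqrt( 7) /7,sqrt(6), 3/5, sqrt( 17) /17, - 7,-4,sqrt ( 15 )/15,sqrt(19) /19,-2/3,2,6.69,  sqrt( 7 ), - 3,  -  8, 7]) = [-8, - 7, - 4,-4, - 3,  -  2/3,sqrt ( 19 ) /19,sqrt(17)/17,sqrt( 15) /15 , sqrt (15 ) /15 , sqrt(7)/7,3/5,3/2,2,sqrt(6),sqrt( 7), 4.92,6.69,7 ]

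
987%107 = 24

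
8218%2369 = 1111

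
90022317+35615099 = 125637416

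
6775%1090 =235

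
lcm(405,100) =8100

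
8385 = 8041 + 344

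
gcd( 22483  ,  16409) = 1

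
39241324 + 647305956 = 686547280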